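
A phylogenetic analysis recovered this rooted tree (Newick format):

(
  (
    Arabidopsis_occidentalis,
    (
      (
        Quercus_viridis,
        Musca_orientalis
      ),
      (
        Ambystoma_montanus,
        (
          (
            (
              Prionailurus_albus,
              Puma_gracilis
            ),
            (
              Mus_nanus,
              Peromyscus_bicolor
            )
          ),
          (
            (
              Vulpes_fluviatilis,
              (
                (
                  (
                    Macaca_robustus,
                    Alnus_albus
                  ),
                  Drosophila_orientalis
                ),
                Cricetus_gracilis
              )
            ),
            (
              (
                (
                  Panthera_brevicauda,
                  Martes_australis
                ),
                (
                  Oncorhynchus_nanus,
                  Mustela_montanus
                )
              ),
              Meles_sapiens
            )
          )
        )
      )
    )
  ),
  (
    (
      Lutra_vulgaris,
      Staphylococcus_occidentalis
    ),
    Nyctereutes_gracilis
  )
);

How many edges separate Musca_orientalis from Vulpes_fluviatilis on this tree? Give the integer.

The MRCA of Musca_orientalis and Vulpes_fluviatilis is the node subtending ((Quercus_viridis,Musca_orientalis),(Ambystoma_montanus,(((Prionailurus_albus,Puma_gracilis),(Mus_nanus,Peromyscus_bicolor)),((Vulpes_fluviatilis,(((Macaca_robustus,Alnus_albus),Drosophila_orientalis),Cricetus_gracilis)),(((Panthera_brevicauda,Martes_australis),(Oncorhynchus_nanus,Mustela_montanus)),Meles_sapiens))))).
From Musca_orientalis up to that node: 2 branches. From Vulpes_fluviatilis up to the same node: 5 branches. Total: 2 + 5 = 7.

7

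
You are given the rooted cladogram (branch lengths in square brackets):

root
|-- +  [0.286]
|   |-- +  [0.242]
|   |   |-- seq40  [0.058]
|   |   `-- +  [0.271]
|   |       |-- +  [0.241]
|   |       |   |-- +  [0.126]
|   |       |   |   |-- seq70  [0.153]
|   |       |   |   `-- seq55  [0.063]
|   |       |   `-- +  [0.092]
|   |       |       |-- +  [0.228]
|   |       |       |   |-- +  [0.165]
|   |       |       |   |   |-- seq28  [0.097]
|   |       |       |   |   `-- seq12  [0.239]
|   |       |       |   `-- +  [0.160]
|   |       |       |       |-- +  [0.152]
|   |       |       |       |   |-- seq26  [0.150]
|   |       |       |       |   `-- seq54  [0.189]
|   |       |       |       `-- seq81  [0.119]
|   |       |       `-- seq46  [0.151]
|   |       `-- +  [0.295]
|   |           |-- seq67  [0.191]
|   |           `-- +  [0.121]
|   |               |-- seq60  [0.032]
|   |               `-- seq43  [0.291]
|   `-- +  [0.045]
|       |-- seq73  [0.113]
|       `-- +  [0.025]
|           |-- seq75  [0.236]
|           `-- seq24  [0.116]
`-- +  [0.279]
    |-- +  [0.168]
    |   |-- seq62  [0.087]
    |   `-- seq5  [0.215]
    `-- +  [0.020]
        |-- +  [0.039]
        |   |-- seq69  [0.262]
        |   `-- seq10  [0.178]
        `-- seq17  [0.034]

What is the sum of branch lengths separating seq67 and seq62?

1.819

The path runs seq67 → … → MRCA → … → seq62; the MRCA is the root of the tree.
Branch lengths along that path: 0.191 + 0.295 + 0.271 + 0.242 + 0.286 + 0.279 + 0.168 + 0.087 = 1.819.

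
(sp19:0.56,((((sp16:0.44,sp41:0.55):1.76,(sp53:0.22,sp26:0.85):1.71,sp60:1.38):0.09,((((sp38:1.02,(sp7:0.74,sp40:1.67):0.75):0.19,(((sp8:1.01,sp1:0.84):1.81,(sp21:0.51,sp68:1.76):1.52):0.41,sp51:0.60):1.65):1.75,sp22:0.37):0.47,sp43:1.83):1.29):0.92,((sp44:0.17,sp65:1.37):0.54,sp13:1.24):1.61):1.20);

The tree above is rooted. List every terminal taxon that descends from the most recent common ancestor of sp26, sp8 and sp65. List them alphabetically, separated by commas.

sp1, sp13, sp16, sp21, sp22, sp26, sp38, sp40, sp41, sp43, sp44, sp51, sp53, sp60, sp65, sp68, sp7, sp8

Tracing sp26: it sits inside (sp53,sp26).
Tracing sp8: it sits inside (sp8,sp1).
Tracing sp65: it sits inside (sp44,sp65).
The smallest clade enclosing all 3 is ((((sp16,sp41),(sp53,sp26),sp60),((((sp38,(sp7,sp40)),(((sp8,sp1),(sp21,sp68)),sp51)),sp22),sp43)),((sp44,sp65),sp13)); the answer is its 18 terminal taxa in alphabetical order.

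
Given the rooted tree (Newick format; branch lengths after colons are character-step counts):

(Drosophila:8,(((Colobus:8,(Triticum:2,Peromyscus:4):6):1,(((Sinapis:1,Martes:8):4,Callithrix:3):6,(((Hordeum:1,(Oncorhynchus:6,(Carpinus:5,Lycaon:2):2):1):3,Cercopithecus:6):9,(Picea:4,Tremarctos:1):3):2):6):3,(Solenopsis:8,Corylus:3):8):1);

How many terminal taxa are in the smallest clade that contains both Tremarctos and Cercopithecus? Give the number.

7

The MRCA of Tremarctos and Cercopithecus is the node subtending (((Hordeum,(Oncorhynchus,(Carpinus,Lycaon))),Cercopithecus),(Picea,Tremarctos)).
That clade contains 7 terminal taxa: Carpinus, Cercopithecus, Hordeum, Lycaon, Oncorhynchus, Picea, Tremarctos.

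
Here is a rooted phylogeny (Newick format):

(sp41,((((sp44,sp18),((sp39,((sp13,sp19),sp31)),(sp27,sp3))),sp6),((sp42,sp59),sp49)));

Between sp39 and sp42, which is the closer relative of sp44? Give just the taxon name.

The MRCA of sp44 and sp39 subtends ((sp44,sp18),((sp39,((sp13,sp19),sp31)),(sp27,sp3))) (8 taxa).
The MRCA of sp44 and sp42 subtends ((((sp44,sp18),((sp39,((sp13,sp19),sp31)),(sp27,sp3))),sp6),((sp42,sp59),sp49)) (12 taxa).
The first is nested inside the second, so sp44 shares a more recent common ancestor with sp39.

sp39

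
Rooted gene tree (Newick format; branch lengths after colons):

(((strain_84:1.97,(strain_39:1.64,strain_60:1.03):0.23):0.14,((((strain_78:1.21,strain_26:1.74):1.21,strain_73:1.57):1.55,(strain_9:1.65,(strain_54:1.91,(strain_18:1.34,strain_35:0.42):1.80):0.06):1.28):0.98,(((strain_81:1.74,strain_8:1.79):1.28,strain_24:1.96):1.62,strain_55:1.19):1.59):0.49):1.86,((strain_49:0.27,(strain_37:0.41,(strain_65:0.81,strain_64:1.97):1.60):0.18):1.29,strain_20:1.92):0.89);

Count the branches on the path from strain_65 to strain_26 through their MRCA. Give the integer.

11

The MRCA of strain_65 and strain_26 is the root of the tree.
From strain_65 up to that node: 5 branches. From strain_26 up to the same node: 6 branches. Total: 5 + 6 = 11.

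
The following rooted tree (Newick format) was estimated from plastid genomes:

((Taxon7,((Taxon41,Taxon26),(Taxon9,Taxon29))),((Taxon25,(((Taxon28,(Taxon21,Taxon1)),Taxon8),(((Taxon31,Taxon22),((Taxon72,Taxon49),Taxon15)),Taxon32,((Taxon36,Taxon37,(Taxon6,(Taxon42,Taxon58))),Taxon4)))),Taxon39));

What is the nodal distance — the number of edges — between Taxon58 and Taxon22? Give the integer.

The MRCA of Taxon58 and Taxon22 is the node subtending (((Taxon31,Taxon22),((Taxon72,Taxon49),Taxon15)),Taxon32,((Taxon36,Taxon37,(Taxon6,(Taxon42,Taxon58))),Taxon4)).
From Taxon58 up to that node: 5 branches. From Taxon22 up to the same node: 3 branches. Total: 5 + 3 = 8.

8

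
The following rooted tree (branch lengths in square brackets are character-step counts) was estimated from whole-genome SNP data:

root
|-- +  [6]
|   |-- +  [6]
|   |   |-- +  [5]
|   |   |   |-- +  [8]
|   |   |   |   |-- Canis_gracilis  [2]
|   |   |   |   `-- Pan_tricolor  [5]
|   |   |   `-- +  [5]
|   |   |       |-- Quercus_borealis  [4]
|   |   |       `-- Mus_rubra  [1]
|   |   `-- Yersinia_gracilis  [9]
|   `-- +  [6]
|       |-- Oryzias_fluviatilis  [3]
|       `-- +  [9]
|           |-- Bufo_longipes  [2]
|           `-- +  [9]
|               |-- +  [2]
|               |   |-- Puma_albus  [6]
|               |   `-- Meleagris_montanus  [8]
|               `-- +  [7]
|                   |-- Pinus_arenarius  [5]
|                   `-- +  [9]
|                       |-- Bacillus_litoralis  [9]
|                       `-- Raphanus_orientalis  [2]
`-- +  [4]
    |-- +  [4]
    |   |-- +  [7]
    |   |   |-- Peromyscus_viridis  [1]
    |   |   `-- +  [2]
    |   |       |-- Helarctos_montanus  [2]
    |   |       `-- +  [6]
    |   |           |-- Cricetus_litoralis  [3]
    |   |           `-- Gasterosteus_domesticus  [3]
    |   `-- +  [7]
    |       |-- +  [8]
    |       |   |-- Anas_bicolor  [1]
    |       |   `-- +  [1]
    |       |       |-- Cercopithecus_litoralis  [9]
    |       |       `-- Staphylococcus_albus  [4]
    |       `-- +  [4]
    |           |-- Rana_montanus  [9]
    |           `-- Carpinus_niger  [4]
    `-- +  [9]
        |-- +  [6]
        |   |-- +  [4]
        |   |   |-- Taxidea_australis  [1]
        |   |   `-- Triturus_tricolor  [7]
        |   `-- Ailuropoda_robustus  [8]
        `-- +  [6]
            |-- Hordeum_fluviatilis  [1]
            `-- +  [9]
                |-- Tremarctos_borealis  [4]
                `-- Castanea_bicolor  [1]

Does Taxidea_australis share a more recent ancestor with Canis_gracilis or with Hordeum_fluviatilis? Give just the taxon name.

Hordeum_fluviatilis

The MRCA of Taxidea_australis and Hordeum_fluviatilis subtends (((Taxidea_australis,Triturus_tricolor),Ailuropoda_robustus),(Hordeum_fluviatilis,(Tremarctos_borealis,Castanea_bicolor))) (6 taxa).
The MRCA of Taxidea_australis and Canis_gracilis is the root, subtending the entire tree (27 taxa).
The first is nested inside the second, so Taxidea_australis shares a more recent common ancestor with Hordeum_fluviatilis.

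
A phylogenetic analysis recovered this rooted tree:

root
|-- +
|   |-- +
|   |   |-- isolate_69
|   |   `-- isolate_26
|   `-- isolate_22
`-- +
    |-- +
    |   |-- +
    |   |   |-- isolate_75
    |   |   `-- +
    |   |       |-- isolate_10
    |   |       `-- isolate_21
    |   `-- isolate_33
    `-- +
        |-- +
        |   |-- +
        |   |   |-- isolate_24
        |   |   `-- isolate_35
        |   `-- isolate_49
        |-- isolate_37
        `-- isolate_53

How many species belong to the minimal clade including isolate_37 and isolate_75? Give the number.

9

The MRCA of isolate_37 and isolate_75 is the node subtending (((isolate_75,(isolate_10,isolate_21)),isolate_33),(((isolate_24,isolate_35),isolate_49),isolate_37,isolate_53)).
That clade contains 9 terminal taxa: isolate_10, isolate_21, isolate_24, isolate_33, isolate_35, isolate_37, isolate_49, isolate_53, isolate_75.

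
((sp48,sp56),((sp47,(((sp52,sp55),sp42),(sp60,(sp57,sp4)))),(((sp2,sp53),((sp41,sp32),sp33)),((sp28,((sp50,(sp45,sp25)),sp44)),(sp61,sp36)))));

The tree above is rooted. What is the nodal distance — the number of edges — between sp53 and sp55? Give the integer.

The MRCA of sp53 and sp55 is the node subtending ((sp47,(((sp52,sp55),sp42),(sp60,(sp57,sp4)))),(((sp2,sp53),((sp41,sp32),sp33)),((sp28,((sp50,(sp45,sp25)),sp44)),(sp61,sp36)))).
From sp53 up to that node: 4 branches. From sp55 up to the same node: 5 branches. Total: 4 + 5 = 9.

9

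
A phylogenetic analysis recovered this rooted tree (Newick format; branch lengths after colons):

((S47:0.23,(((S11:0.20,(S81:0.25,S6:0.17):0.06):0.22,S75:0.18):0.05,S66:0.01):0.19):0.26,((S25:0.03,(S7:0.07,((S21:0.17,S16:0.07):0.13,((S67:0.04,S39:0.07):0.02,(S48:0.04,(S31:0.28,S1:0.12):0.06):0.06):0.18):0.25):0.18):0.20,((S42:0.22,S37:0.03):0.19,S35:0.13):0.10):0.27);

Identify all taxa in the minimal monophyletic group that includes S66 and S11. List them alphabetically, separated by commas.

S11, S6, S66, S75, S81

Tracing S66: it sits inside (((S11,(S81,S6)),S75),S66).
Tracing S11: it sits inside (S11,(S81,S6)).
The smallest clade enclosing both is (((S11,(S81,S6)),S75),S66); the answer is its 5 terminal taxa in alphabetical order.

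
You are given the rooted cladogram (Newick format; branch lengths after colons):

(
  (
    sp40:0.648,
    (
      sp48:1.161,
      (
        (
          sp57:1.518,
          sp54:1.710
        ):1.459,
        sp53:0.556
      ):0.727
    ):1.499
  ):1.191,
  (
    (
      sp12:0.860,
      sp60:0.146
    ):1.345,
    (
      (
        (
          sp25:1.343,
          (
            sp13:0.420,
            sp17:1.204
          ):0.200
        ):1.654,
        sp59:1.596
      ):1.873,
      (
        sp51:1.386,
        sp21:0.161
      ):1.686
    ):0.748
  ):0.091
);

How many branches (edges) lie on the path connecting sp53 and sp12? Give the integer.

The MRCA of sp53 and sp12 is the root of the tree.
From sp53 up to that node: 4 branches. From sp12 up to the same node: 3 branches. Total: 4 + 3 = 7.

7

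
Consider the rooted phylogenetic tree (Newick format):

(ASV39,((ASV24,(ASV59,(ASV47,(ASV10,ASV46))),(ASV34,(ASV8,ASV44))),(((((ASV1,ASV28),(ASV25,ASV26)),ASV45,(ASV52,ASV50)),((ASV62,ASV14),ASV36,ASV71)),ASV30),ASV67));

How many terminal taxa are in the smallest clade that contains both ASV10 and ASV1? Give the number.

21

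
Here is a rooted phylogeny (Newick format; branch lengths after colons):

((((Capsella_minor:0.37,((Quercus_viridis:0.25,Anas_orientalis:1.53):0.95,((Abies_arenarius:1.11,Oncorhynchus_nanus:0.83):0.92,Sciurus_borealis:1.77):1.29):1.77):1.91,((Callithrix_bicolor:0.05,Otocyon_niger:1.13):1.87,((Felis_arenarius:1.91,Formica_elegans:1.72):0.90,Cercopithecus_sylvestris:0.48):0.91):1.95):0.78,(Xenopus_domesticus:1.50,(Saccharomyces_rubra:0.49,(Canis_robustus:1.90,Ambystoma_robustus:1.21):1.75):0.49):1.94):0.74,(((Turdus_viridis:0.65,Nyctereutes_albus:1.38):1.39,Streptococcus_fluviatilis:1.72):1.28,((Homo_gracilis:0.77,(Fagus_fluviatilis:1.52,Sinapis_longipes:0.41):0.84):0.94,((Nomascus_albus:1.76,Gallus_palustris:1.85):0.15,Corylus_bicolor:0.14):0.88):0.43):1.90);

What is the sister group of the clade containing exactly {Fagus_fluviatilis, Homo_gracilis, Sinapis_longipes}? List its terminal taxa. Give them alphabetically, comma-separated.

The clade containing exactly {Fagus_fluviatilis, Homo_gracilis, Sinapis_longipes} attaches to the tree at the node subtending ((Homo_gracilis,(Fagus_fluviatilis,Sinapis_longipes)),((Nomascus_albus,Gallus_palustris),Corylus_bicolor)).
The other lineage descending from that same node — the sister group — is ((Nomascus_albus,Gallus_palustris),Corylus_bicolor); its 3 tips in alphabetical order are the answer.

Corylus_bicolor, Gallus_palustris, Nomascus_albus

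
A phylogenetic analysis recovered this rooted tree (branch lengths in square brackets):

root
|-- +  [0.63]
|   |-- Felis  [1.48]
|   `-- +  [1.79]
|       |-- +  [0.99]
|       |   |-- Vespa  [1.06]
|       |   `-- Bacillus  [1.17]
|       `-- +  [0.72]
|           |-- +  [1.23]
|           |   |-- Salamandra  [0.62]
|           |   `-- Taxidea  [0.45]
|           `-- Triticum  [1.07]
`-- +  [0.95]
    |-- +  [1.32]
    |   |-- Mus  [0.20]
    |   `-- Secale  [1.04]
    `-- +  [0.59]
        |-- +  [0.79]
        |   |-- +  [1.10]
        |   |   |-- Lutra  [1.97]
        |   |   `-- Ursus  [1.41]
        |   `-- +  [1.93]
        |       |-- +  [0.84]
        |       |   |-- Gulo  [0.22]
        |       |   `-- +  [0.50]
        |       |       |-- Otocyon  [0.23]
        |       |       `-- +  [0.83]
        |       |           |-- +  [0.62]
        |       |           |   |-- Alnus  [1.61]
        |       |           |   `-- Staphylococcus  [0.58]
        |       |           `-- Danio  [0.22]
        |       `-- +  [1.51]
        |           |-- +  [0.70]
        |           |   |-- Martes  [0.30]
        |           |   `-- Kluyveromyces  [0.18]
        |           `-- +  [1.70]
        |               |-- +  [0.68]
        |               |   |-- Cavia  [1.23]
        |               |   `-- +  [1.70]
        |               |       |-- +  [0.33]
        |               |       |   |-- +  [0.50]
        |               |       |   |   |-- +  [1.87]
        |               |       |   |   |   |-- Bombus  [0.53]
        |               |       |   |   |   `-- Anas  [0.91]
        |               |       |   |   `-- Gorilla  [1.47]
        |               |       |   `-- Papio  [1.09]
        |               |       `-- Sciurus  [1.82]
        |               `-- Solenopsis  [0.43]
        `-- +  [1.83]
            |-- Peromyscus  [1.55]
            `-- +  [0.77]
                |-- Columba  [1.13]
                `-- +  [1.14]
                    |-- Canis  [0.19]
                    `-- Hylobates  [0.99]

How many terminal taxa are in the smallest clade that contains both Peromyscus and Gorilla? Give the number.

The MRCA of Peromyscus and Gorilla is the node subtending (((Lutra,Ursus),((Gulo,(Otocyon,((Alnus,Staphylococcus),Danio))),((Martes,Kluyveromyces),((Cavia,((((Bombus,Anas),Gorilla),Papio),Sciurus)),Solenopsis)))),(Peromyscus,(Columba,(Canis,Hylobates)))).
That clade contains 20 terminal taxa: Alnus, Anas, Bombus, Canis, Cavia, Columba, Danio, Gorilla, Gulo, Hylobates, Kluyveromyces, Lutra, Martes, Otocyon, Papio, Peromyscus, Sciurus, Solenopsis, Staphylococcus, Ursus.

20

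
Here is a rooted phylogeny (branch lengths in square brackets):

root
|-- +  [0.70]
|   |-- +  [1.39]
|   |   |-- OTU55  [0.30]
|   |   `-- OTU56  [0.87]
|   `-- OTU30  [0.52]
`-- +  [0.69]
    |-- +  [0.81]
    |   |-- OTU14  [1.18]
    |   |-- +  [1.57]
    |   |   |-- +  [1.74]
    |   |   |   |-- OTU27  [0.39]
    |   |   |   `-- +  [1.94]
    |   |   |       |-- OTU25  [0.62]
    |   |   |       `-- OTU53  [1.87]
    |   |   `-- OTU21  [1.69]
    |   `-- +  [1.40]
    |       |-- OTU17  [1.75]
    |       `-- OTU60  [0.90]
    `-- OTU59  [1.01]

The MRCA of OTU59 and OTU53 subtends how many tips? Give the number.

8

The MRCA of OTU59 and OTU53 is the node subtending ((OTU14,((OTU27,(OTU25,OTU53)),OTU21),(OTU17,OTU60)),OTU59).
That clade contains 8 terminal taxa: OTU14, OTU17, OTU21, OTU25, OTU27, OTU53, OTU59, OTU60.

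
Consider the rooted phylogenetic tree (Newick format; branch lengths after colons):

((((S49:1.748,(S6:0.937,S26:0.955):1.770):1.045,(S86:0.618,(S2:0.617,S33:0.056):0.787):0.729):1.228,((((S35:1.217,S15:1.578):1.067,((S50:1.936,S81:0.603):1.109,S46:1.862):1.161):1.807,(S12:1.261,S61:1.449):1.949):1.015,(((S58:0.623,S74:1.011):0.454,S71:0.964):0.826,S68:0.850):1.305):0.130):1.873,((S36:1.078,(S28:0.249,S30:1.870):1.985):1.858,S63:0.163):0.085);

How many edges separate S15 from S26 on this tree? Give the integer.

The MRCA of S15 and S26 is the node subtending (((S49,(S6,S26)),(S86,(S2,S33))),((((S35,S15),((S50,S81),S46)),(S12,S61)),(((S58,S74),S71),S68))).
From S15 up to that node: 5 branches. From S26 up to the same node: 4 branches. Total: 5 + 4 = 9.

9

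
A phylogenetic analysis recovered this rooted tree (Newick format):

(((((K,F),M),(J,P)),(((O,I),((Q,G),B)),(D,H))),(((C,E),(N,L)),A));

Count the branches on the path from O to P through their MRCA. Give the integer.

7

The MRCA of O and P is the node subtending ((((K,F),M),(J,P)),(((O,I),((Q,G),B)),(D,H))).
From O up to that node: 4 branches. From P up to the same node: 3 branches. Total: 4 + 3 = 7.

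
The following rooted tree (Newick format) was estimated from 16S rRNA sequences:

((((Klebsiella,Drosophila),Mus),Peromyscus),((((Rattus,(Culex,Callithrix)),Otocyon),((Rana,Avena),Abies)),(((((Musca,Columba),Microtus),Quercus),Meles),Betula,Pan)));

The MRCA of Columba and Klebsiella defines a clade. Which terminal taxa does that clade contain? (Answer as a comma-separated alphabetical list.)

Abies, Avena, Betula, Callithrix, Columba, Culex, Drosophila, Klebsiella, Meles, Microtus, Mus, Musca, Otocyon, Pan, Peromyscus, Quercus, Rana, Rattus

Tracing Columba: it sits inside (Musca,Columba).
Tracing Klebsiella: it sits inside (Klebsiella,Drosophila).
The smallest clade enclosing both is the whole tree (their MRCA is the root), so the answer is all 18 tips in alphabetical order.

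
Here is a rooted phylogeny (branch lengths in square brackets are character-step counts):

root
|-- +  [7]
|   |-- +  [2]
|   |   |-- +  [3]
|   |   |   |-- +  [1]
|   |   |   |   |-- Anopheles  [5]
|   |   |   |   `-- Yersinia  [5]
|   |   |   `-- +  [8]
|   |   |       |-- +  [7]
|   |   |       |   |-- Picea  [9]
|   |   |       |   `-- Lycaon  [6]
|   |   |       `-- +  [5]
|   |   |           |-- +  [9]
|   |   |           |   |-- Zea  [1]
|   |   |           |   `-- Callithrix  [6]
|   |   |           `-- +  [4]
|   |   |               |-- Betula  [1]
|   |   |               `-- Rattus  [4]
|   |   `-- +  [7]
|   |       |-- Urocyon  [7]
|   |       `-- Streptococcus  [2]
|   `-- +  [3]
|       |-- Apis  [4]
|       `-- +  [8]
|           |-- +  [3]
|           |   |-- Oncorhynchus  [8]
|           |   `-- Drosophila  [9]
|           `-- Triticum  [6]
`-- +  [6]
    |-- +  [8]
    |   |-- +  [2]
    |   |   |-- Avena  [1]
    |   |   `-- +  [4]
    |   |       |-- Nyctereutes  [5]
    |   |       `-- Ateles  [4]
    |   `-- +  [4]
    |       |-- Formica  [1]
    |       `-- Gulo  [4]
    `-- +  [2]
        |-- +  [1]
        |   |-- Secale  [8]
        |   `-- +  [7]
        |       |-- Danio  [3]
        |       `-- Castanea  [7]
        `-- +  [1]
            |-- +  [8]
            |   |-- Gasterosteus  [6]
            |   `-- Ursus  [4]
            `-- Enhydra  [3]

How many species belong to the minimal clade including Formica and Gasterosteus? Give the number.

11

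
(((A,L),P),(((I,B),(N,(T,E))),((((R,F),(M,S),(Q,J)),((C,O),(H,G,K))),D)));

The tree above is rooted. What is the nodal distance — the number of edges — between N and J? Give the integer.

The MRCA of N and J is the node subtending (((I,B),(N,(T,E))),((((R,F),(M,S),(Q,J)),((C,O),(H,G,K))),D)).
From N up to that node: 3 branches. From J up to the same node: 5 branches. Total: 3 + 5 = 8.

8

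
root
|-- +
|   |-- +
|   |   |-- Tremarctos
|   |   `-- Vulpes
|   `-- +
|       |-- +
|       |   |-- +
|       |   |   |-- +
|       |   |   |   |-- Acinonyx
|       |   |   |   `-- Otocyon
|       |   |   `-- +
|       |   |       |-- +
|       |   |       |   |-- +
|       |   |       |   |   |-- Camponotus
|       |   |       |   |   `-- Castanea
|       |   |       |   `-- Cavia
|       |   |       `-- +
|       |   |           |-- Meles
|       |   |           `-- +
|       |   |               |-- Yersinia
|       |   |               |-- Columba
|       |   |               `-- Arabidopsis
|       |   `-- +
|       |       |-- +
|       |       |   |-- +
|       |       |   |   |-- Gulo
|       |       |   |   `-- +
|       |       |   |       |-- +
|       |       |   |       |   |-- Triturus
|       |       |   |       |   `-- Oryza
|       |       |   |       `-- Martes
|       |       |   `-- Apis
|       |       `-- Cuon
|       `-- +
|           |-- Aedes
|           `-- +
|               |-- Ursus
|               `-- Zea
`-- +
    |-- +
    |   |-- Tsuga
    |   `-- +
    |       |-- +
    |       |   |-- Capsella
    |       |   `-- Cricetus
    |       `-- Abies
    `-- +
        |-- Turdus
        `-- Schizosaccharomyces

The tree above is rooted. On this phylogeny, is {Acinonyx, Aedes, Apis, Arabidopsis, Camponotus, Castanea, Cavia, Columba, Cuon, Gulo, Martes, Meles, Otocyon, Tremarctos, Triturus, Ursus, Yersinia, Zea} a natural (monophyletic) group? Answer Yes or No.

No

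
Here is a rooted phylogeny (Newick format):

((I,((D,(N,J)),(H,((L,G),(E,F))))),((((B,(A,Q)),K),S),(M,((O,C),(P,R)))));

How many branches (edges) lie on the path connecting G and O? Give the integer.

11

The MRCA of G and O is the root of the tree.
From G up to that node: 6 branches. From O up to the same node: 5 branches. Total: 6 + 5 = 11.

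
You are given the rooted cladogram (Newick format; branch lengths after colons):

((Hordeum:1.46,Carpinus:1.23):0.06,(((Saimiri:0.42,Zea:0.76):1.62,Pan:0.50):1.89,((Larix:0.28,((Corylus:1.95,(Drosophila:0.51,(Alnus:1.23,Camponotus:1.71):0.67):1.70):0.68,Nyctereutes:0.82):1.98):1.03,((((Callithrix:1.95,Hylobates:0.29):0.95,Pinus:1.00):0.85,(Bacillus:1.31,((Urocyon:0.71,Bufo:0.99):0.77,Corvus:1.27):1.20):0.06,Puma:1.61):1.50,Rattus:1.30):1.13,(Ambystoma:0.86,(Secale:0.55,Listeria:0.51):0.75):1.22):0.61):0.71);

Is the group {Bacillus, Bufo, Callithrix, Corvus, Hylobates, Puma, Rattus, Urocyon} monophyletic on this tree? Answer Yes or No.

The MRCA of the listed taxa subtends ((((Callithrix,Hylobates),Pinus),(Bacillus,((Urocyon,Bufo),Corvus)),Puma),Rattus).
That clade also contains Pinus, which is not in the proposed group, so the group is not monophyletic.

No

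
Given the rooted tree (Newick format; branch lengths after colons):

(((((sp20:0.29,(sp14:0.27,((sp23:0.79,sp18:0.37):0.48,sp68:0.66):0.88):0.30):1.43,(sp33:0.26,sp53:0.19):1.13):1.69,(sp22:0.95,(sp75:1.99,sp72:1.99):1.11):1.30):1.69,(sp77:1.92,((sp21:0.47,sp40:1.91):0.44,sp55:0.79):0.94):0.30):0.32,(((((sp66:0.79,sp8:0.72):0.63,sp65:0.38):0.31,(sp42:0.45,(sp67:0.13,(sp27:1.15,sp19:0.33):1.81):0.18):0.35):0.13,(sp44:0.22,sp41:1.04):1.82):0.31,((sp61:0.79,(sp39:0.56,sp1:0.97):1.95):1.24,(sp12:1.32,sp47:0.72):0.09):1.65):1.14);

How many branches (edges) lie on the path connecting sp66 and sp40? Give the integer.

11

The MRCA of sp66 and sp40 is the root of the tree.
From sp66 up to that node: 6 branches. From sp40 up to the same node: 5 branches. Total: 6 + 5 = 11.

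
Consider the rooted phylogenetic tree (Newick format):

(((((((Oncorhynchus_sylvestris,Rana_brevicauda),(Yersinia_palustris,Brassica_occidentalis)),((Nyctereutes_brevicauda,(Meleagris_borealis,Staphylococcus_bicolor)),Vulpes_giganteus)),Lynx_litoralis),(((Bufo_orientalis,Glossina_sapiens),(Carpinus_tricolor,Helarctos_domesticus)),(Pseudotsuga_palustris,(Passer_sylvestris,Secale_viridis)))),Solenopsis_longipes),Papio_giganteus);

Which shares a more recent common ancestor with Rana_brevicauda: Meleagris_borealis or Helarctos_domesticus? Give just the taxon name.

The MRCA of Rana_brevicauda and Meleagris_borealis subtends (((Oncorhynchus_sylvestris,Rana_brevicauda),(Yersinia_palustris,Brassica_occidentalis)),((Nyctereutes_brevicauda,(Meleagris_borealis,Staphylococcus_bicolor)),Vulpes_giganteus)) (8 taxa).
The MRCA of Rana_brevicauda and Helarctos_domesticus subtends (((((Oncorhynchus_sylvestris,Rana_brevicauda),(Yersinia_palustris,Brassica_occidentalis)),((Nyctereutes_brevicauda,(Meleagris_borealis,Staphylococcus_bicolor)),Vulpes_giganteus)),Lynx_litoralis),(((Bufo_orientalis,Glossina_sapiens),(Carpinus_tricolor,Helarctos_domesticus)),(Pseudotsuga_palustris,(Passer_sylvestris,Secale_viridis)))) (16 taxa).
The first is nested inside the second, so Rana_brevicauda shares a more recent common ancestor with Meleagris_borealis.

Meleagris_borealis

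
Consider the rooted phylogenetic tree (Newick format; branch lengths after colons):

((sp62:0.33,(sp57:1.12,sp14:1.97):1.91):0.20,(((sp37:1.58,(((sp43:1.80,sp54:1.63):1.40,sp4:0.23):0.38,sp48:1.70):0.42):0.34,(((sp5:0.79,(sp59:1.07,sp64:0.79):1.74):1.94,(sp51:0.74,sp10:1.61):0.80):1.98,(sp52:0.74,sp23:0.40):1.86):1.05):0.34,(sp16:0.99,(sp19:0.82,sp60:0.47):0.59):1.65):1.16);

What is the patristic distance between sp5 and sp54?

The path runs sp5 → … → MRCA → … → sp54; the MRCA is the node subtending ((sp37,(((sp43,sp54),sp4),sp48)),(((sp5,(sp59,sp64)),(sp51,sp10)),(sp52,sp23))).
Branch lengths along that path: 0.79 + 1.94 + 1.98 + 1.05 + 0.34 + 0.42 + 0.38 + 1.40 + 1.63 = 9.93.

9.93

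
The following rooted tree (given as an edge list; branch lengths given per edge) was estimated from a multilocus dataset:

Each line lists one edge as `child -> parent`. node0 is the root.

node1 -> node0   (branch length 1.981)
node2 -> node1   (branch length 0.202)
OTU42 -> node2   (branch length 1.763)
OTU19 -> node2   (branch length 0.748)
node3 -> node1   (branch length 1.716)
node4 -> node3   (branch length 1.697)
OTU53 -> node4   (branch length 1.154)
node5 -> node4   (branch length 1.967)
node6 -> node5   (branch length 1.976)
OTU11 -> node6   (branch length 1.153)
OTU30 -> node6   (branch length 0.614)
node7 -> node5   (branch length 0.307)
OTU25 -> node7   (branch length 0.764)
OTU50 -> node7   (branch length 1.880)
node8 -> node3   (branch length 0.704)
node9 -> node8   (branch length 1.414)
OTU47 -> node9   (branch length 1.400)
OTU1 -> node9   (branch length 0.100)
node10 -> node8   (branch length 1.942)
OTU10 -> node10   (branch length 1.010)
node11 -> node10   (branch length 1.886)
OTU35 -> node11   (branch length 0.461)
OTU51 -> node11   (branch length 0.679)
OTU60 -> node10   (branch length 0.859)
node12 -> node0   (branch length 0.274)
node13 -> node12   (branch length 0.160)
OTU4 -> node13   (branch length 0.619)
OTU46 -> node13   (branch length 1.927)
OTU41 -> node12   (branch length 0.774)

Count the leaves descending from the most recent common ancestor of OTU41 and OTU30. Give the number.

The MRCA of OTU41 and OTU30 is the root, so the clade is the entire tree.
That clade contains 16 terminal taxa: OTU1, OTU10, OTU11, OTU19, OTU25, OTU30, OTU35, OTU4, OTU41, OTU42, OTU46, OTU47, OTU50, OTU51, OTU53, OTU60.

16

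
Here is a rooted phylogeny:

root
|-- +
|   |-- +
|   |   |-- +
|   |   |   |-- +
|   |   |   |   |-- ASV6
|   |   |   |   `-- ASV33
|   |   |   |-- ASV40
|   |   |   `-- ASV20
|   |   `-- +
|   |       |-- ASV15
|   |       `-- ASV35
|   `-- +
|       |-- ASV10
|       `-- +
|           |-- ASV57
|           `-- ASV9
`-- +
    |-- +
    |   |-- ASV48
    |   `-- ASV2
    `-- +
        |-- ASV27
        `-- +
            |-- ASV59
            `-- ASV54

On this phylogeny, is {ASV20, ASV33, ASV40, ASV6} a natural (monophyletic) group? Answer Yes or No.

Yes

The most recent common ancestor of these taxa subtends ((ASV6,ASV33),ASV40,ASV20).
That clade has exactly 4 tips — every listed taxon and nothing else — so the group is monophyletic.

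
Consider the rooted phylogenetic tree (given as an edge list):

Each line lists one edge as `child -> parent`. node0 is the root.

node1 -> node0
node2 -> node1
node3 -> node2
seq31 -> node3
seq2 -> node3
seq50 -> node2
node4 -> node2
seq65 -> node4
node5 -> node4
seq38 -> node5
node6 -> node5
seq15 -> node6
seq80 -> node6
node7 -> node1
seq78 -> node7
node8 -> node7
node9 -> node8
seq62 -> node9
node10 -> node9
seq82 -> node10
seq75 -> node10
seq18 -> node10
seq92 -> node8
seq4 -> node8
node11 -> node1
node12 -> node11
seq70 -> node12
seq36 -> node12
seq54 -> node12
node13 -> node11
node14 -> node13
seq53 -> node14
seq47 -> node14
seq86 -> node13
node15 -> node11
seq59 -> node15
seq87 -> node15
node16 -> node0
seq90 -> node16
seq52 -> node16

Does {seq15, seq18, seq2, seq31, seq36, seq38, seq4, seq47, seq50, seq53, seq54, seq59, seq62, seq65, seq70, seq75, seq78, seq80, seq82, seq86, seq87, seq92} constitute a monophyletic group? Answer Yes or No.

The most recent common ancestor of these taxa subtends (((seq31,seq2),seq50,(seq65,(seq38,(seq15,seq80)))),(seq78,((seq62,(seq82,seq75,seq18)),seq92,seq4)),((seq70,seq36,seq54),((seq53,seq47),seq86),(seq59,seq87))).
That clade has exactly 22 tips — every listed taxon and nothing else — so the group is monophyletic.

Yes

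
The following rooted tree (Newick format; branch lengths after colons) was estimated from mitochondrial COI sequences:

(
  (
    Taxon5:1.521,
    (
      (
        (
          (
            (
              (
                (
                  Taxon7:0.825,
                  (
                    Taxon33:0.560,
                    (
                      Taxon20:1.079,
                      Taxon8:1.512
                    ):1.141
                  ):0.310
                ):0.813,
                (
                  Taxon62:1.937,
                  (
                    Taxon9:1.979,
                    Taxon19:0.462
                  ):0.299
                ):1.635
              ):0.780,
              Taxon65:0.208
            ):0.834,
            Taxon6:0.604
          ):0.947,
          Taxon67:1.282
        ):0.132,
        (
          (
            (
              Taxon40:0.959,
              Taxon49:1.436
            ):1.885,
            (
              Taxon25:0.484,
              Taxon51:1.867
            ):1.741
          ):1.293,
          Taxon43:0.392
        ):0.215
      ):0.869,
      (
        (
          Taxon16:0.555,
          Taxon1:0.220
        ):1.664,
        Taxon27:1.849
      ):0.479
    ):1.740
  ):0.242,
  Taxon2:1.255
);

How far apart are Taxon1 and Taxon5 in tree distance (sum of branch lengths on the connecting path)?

5.624

The path runs Taxon1 → … → MRCA → … → Taxon5; the MRCA is the node subtending (Taxon5,(((((((Taxon7,(Taxon33,(Taxon20,Taxon8))),(Taxon62,(Taxon9,Taxon19))),Taxon65),Taxon6),Taxon67),(((Taxon40,Taxon49),(Taxon25,Taxon51)),Taxon43)),((Taxon16,Taxon1),Taxon27))).
Branch lengths along that path: 0.220 + 1.664 + 0.479 + 1.740 + 1.521 = 5.624.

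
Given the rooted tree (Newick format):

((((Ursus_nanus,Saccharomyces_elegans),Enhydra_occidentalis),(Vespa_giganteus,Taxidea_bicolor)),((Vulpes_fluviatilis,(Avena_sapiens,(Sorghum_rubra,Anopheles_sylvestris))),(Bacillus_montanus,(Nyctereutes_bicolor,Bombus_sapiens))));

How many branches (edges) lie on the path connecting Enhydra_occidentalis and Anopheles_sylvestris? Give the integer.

The MRCA of Enhydra_occidentalis and Anopheles_sylvestris is the root of the tree.
From Enhydra_occidentalis up to that node: 3 branches. From Anopheles_sylvestris up to the same node: 5 branches. Total: 3 + 5 = 8.

8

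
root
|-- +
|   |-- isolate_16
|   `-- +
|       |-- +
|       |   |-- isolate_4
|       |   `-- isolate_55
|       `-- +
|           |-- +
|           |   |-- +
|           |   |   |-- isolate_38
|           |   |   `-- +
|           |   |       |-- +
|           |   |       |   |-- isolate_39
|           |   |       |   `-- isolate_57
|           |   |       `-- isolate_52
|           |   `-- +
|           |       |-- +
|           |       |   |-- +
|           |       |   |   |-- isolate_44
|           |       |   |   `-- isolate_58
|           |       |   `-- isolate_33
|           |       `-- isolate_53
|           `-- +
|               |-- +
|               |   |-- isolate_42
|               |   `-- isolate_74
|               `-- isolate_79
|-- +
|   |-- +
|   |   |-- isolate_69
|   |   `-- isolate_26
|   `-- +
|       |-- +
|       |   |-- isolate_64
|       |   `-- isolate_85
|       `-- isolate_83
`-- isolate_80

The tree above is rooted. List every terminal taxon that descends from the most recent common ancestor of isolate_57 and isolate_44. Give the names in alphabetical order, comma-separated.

isolate_33, isolate_38, isolate_39, isolate_44, isolate_52, isolate_53, isolate_57, isolate_58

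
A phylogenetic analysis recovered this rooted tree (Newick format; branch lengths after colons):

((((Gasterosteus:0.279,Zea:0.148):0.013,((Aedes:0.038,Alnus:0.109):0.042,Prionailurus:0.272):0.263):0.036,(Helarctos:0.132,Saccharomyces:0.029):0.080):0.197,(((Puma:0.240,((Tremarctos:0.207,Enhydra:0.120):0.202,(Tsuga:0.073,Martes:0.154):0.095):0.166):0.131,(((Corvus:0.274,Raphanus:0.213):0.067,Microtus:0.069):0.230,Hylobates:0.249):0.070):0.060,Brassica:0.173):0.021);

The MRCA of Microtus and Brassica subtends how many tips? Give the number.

The MRCA of Microtus and Brassica is the node subtending (((Puma,((Tremarctos,Enhydra),(Tsuga,Martes))),(((Corvus,Raphanus),Microtus),Hylobates)),Brassica).
That clade contains 10 terminal taxa: Brassica, Corvus, Enhydra, Hylobates, Martes, Microtus, Puma, Raphanus, Tremarctos, Tsuga.

10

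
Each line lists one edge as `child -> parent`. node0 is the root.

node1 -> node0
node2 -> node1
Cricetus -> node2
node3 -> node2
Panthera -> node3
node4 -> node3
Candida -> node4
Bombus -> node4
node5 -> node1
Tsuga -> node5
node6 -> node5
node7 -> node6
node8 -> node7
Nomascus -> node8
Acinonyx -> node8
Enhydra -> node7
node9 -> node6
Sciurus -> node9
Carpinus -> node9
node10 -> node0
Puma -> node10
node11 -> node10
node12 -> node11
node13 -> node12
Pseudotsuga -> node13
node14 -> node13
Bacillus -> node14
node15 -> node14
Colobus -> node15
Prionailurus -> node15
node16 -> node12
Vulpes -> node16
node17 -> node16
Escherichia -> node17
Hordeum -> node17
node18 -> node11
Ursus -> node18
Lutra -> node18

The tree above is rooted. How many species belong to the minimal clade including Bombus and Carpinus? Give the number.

10

The MRCA of Bombus and Carpinus is the node subtending ((Cricetus,(Panthera,(Candida,Bombus))),(Tsuga,(((Nomascus,Acinonyx),Enhydra),(Sciurus,Carpinus)))).
That clade contains 10 terminal taxa: Acinonyx, Bombus, Candida, Carpinus, Cricetus, Enhydra, Nomascus, Panthera, Sciurus, Tsuga.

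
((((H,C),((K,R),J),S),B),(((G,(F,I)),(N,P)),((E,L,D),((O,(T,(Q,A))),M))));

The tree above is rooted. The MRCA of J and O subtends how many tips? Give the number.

20

The MRCA of J and O is the root, so the clade is the entire tree.
That clade contains 20 terminal taxa: A, B, C, D, E, F, G, H, I, J, K, L, M, N, O, P, Q, R, S, T.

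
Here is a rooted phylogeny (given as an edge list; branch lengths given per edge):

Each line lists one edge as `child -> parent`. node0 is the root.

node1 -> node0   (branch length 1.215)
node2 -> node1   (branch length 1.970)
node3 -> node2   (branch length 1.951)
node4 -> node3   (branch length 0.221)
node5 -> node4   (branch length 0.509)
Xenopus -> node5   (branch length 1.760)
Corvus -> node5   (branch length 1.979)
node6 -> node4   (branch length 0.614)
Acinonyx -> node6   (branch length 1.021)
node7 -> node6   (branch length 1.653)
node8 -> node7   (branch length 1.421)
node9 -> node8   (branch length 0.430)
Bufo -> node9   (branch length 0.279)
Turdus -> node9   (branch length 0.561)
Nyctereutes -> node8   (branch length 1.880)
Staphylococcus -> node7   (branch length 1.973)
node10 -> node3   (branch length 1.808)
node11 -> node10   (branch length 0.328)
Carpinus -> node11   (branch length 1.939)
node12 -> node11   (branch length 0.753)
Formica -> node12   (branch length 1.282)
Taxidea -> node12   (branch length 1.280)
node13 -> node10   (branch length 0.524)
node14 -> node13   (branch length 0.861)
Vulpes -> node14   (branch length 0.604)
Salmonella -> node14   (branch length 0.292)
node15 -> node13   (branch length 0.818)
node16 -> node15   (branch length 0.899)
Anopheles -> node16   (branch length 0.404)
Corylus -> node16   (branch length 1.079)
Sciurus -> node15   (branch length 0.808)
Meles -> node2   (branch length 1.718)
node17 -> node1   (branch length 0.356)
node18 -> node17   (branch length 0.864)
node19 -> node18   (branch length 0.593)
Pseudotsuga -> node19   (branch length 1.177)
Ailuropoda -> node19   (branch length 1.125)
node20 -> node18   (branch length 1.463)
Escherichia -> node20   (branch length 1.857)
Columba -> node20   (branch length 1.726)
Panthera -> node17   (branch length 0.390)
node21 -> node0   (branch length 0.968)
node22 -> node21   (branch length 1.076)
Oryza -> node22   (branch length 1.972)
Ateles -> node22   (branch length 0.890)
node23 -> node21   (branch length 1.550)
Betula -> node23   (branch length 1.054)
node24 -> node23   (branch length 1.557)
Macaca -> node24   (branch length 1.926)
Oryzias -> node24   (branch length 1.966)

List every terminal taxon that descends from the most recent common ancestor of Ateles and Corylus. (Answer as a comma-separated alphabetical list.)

Acinonyx, Ailuropoda, Anopheles, Ateles, Betula, Bufo, Carpinus, Columba, Corvus, Corylus, Escherichia, Formica, Macaca, Meles, Nyctereutes, Oryza, Oryzias, Panthera, Pseudotsuga, Salmonella, Sciurus, Staphylococcus, Taxidea, Turdus, Vulpes, Xenopus

Tracing Ateles: it sits inside (Oryza,Ateles).
Tracing Corylus: it sits inside (Anopheles,Corylus).
The smallest clade enclosing both is the whole tree (their MRCA is the root), so the answer is all 26 tips in alphabetical order.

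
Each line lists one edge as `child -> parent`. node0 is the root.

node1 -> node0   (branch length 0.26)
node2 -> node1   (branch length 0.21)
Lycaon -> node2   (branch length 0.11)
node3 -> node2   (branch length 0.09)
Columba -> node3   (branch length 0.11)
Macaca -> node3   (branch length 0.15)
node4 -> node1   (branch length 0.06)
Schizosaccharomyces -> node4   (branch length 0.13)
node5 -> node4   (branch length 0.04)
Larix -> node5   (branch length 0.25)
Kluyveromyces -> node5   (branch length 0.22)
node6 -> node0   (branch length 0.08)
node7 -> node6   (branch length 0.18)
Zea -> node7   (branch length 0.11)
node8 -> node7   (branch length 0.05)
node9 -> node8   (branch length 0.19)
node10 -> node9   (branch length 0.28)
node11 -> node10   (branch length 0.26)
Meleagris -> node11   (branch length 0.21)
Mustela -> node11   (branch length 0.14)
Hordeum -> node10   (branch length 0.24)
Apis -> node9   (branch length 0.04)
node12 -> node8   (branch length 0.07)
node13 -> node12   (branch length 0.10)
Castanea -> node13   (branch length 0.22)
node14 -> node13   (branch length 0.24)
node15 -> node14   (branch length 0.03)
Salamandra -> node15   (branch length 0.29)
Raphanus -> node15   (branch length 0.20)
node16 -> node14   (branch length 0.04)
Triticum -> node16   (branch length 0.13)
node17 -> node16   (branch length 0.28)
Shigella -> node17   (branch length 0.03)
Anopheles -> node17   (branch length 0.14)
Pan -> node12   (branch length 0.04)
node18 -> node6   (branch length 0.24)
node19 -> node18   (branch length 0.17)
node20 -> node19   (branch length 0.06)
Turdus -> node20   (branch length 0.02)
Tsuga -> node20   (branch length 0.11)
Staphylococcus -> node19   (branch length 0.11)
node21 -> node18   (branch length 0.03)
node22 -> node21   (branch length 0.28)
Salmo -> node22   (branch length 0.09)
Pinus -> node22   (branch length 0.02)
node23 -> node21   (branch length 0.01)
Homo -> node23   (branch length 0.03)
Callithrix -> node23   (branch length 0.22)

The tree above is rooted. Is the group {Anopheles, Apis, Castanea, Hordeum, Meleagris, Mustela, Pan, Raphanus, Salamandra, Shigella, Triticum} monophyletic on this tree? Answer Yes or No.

The most recent common ancestor of these taxa subtends ((((Meleagris,Mustela),Hordeum),Apis),((Castanea,((Salamandra,Raphanus),(Triticum,(Shigella,Anopheles)))),Pan)).
That clade has exactly 11 tips — every listed taxon and nothing else — so the group is monophyletic.

Yes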